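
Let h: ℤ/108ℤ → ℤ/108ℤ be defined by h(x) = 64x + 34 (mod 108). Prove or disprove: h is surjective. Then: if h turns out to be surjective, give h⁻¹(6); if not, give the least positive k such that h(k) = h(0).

27

Since gcd(64, 108) = 4, we have 64x ≡ 0 (mod 4) for all x, so h(x) ≡ 2 (mod 4).
But 0 ≢ 2 (mod 4), so 0 ∈ ℤ/108ℤ has no preimage. Therefore h is not surjective.
Since h is not surjective, we find the least positive k with h(k) = h(0): this means 64k ≡ 0 (mod 108), i.e. 108 ∣ 64k. Since gcd(64, 108) = 4, dividing through by 4 this holds exactly when 27 ∣ 16k, and as gcd(16, 27) = 1, exactly when 27 ∣ k.
The smallest positive such k is 27.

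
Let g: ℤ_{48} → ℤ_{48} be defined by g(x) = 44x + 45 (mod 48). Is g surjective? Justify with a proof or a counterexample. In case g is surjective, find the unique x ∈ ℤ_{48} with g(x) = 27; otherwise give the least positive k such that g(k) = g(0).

12

Since gcd(44, 48) = 4, we have 44x ≡ 0 (mod 4) for all x, so g(x) ≡ 1 (mod 4).
But 0 ≢ 1 (mod 4), so 0 ∈ ℤ_{48} has no preimage. Thus g is not surjective.
Since g is not surjective, we find the least positive k with g(k) = g(0): this means 44k ≡ 0 (mod 48), i.e. 48 ∣ 44k. Since gcd(44, 48) = 4, dividing through by 4 this holds exactly when 12 ∣ 11k, and as gcd(11, 12) = 1, exactly when 12 ∣ k.
The smallest positive such k is 12.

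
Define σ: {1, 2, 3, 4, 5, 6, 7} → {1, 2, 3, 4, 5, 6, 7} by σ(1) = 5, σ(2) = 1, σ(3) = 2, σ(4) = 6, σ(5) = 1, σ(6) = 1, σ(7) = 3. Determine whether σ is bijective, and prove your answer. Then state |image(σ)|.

σ(2) = 1 = σ(5) with 2 ≠ 5, so σ is not injective, hence not bijective.
The image of σ is {1, 2, 3, 5, 6}, which has 5 elements.

5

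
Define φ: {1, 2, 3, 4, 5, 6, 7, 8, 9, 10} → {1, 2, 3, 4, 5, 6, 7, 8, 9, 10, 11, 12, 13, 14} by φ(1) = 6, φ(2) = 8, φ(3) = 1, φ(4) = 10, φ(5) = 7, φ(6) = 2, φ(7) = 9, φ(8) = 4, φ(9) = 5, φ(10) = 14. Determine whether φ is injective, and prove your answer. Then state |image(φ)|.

10

The values φ(1), …, φ(10) are 6, 8, 1, 10, 7, 2, 9, 4, 5, 14 — all distinct.
So φ(x_1) = φ(x_2) only when x_1 = x_2, and φ is injective.
The image of φ is {1, 2, 4, 5, 6, 7, 8, 9, 10, 14}, which has 10 elements.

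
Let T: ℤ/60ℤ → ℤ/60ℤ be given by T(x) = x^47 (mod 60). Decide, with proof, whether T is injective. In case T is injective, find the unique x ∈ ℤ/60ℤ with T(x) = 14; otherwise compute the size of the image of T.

45

T(0) = 0^47 = 0.
T(30): Repeated squaring mod 60: 30^1 ≡ 30, 30^2 ≡ 30² = 900 ≡ 0, 30^4 ≡ 0² = 0, 30^8 ≡ 0² = 0, 30^16 ≡ 0² = 0, 30^32 ≡ 0² = 0. Since 47 = 32 + 8 + 4 + 2 + 1, 30^47 ≡ 0·0·0·0·30: 0·0 = 0, then 0·0 = 0, then 0·0 = 0, then 0·30 = 0. So 30^47 ≡ 0 (mod 60).
So T(0) = T(30) = 0 while 0 ≠ 30, hence T is not injective.
Since T is not injective, we determine |image(T)|. Computing x^47 mod 60 for each x (by repeated squaring, reducing mod 60 at every step), the values T(0), T(1), …, T(59) are: 0, 1, 8, 27, 4, 5, 36, 43, 32, 9, 40, 11, 48, 37, 44, 15, 16, 53, 12, 19, 20, 21, 28, 47, 24, 25, 56, 3, 52, 29, 0, 31, 8, 57, 4, 35, 36, 13, 32, 39, 40, 41, 48, 7, 44, 45, 16, 23, 12, 49, 20, 51, 28, 17, 24, 55, 56, 33, 52, 59.
The distinct values are {0, 1, 3, 4, 5, 7, 8, 9, 11, 12, 13, 15, 16, 17, 19, 20, 21, 23, 24, 25, 27, 28, 29, 31, 32, 33, 35, 36, 37, 39, 40, 41, 43, 44, 45, 47, 48, 49, 51, 52, 53, 55, 56, 57, 59}; there are 45 of them.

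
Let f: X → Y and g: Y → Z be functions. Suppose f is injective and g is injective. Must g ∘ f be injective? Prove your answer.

injective

Suppose (g ∘ f)(s) = (g ∘ f)(t), i.e. g(f(s)) = g(f(t)).
Since g is injective, f(s) = f(t). Since f is injective, s = t. Hence g ∘ f is injective.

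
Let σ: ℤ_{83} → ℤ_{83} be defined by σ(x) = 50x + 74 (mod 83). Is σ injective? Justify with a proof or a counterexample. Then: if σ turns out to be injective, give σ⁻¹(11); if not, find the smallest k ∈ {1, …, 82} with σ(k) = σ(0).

Suppose σ(x_1) = σ(x_2) in ℤ_{83}. Then 50x_1 + 74 ≡ 50x_2 + 74 (mod 83), so 50(x_1 − x_2) ≡ 0 (mod 83).
Since gcd(50, 83) = 1, 50 is invertible modulo 83, hence x_1 − x_2 ≡ 0 (mod 83), i.e. x_1 = x_2.
So σ is injective.
We now compute 50⁻¹ mod 83 explicitly. Euclid's algorithm: 83 = 1·50 + 33, 50 = 1·33 + 17, 33 = 1·17 + 16, 17 = 1·16 + 1; back-substituting gives 1 = 5·50 − 3·83, so 50⁻¹ ≡ 5 (mod 83).
Since σ is injective, we find σ⁻¹(11): we need 50x ≡ 11 − 74 ≡ 20 (mod 83). Using 50⁻¹ = 5: x ≡ 5·20 = 100 = 1·83 + 17, so x = 17.
Check: σ(17) = 50·17 + 74 = 924 = 11·83 + 11 ≡ 11 (mod 83).

17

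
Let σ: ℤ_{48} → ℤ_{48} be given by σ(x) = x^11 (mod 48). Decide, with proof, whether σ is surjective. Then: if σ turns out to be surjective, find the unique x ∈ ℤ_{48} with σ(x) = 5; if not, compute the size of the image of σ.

27

σ(0) = 0^11 = 0.
σ(6): Repeated squaring mod 48: 6^1 ≡ 6, 6^2 ≡ 6² = 36, 6^4 ≡ 36² = 1296 ≡ 0, 6^8 ≡ 0² = 0. Since 11 = 8 + 2 + 1, 6^11 ≡ 0·36·6: 0·36 = 0, then 0·6 = 0. So 6^11 ≡ 0 (mod 48).
So σ(0) = σ(6) = 0 while 0 ≠ 6, so σ is not injective.
A non-injective map from the 48-element set ℤ_{48} to itself takes at most 47 distinct values, so it cannot be surjective. Therefore σ is not surjective.
Since σ is not surjective, we determine |image(σ)|. Computing x^11 mod 48 for each x (by repeated squaring, reducing mod 48 at every step), the values σ(0), σ(1), …, σ(47) are: 0, 1, 32, 27, 16, 29, 0, 7, 32, 9, 16, 35, 0, 37, 32, 15, 16, 17, 0, 43, 32, 45, 16, 23, 0, 25, 32, 3, 16, 5, 0, 31, 32, 33, 16, 11, 0, 13, 32, 39, 16, 41, 0, 19, 32, 21, 16, 47.
The distinct values are {0, 1, 3, 5, 7, 9, 11, 13, 15, 16, 17, 19, 21, 23, 25, 27, 29, 31, 32, 33, 35, 37, 39, 41, 43, 45, 47}; there are 27 of them.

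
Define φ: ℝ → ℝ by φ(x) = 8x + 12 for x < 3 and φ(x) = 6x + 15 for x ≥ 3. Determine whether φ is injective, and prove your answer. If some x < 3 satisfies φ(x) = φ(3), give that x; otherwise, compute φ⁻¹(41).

21/8

Both pieces are strictly increasing (slopes 8 and 6), so each is injective on its own interval.
The left piece maps (−∞, 3) onto (−∞, 36); the right piece maps [3, ∞) onto [33, ∞).
These images overlap. In particular φ(3) = 33 (right piece), and solving 8x + 12 = 33 on the left piece gives x = 21/8 < 3.
So φ(21/8) = φ(3) with 21/8 ≠ 3, and φ is not injective. This x = 21/8 is the requested value below 3.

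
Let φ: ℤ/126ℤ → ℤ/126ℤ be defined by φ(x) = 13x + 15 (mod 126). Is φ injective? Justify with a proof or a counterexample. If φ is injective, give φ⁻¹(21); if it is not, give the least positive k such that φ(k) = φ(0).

If φ(u) = φ(v), then 13u ≡ 13v (mod 126). Because gcd(13, 126) = 1, we may cancel 13 to get u ≡ v (mod 126).
Hence φ is injective.
We now compute 13⁻¹ mod 126 explicitly. Euclid's algorithm: 126 = 9·13 + 9, 13 = 1·9 + 4, 9 = 2·4 + 1; back-substituting gives 1 = 97·13 − 10·126, so 13⁻¹ ≡ 97 (mod 126).
Since φ is injective, we compute φ⁻¹(21): solve 13x + 15 ≡ 21 (mod 126), i.e. 13x ≡ 6 (mod 126).
Multiplying by 13⁻¹ = 97 gives x ≡ 97·6 = 582 = 4·126 + 78 ≡ 78 (mod 126).
Check: φ(78) = 13·78 + 15 = 1029 = 8·126 + 21 ≡ 21 (mod 126).

78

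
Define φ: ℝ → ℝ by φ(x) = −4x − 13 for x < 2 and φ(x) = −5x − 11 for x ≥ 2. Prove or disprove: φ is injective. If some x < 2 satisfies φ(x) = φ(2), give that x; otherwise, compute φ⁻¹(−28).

17/5

Both pieces are strictly decreasing (slopes −4 and −5), so each is injective on its own interval.
The left piece maps (−∞, 2) onto (−21, ∞); the right piece maps [2, ∞) onto (−∞, −21].
These images are disjoint, so no value is attained by both pieces. Thus φ is injective.
Because the two images are disjoint, no x < 2 has φ(x) = φ(2), so we compute φ⁻¹(−28): −28 lies in (−∞, −21], so solve −5x − 11 = −28: x = (−28 + 11)/(−5) = 17/5.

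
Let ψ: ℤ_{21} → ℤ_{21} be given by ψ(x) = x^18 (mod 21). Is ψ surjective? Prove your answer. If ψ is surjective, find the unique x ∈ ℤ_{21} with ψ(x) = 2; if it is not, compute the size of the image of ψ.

4

ψ(1) = 1^18 = 1.
ψ(2): Repeated squaring mod 21: 2^1 ≡ 2, 2^2 ≡ 2² = 4, 2^4 ≡ 4² = 16, 2^8 ≡ 16² = 256 ≡ 4, 2^16 ≡ 4² = 16. Since 18 = 16 + 2, 2^18 ≡ 16·4: 16·4 = 64 ≡ 1. So 2^18 ≡ 1 (mod 21).
So ψ(1) = ψ(2) = 1 while 1 ≠ 2, thus ψ is not injective.
A non-injective map from the 21-element set ℤ_{21} to itself takes at most 20 distinct values, so it cannot be surjective. Therefore ψ is not surjective.
Since ψ is not surjective, we determine |image(ψ)|. Computing x^18 mod 21 for each x (by repeated squaring, reducing mod 21 at every step), the values ψ(0), ψ(1), …, ψ(20) are: 0, 1, 1, 15, 1, 1, 15, 7, 1, 15, 1, 1, 15, 1, 7, 15, 1, 1, 15, 1, 1.
The distinct values are {0, 1, 7, 15}; there are 4 of them.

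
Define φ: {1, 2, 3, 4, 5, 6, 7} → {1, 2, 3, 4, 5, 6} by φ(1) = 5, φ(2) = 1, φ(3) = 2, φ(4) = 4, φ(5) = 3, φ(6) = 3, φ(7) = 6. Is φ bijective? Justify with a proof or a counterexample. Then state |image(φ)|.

φ(5) = 3 = φ(6) with 5 ≠ 6, so φ is not injective, hence not bijective.
The image of φ is {1, 2, 3, 4, 5, 6}, which has 6 elements.

6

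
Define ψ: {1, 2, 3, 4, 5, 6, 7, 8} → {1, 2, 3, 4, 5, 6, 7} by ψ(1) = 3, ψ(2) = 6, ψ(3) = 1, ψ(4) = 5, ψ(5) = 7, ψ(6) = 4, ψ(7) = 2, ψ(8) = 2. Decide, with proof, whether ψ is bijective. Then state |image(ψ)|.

ψ(7) = 2 = ψ(8) with 7 ≠ 8, so ψ is not injective, hence not bijective.
The image of ψ is {1, 2, 3, 4, 5, 6, 7}, which has 7 elements.

7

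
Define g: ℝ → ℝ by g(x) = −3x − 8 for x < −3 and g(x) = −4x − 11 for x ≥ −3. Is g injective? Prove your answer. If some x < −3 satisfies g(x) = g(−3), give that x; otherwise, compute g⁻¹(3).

Both pieces are strictly decreasing (slopes −3 and −4), so each is injective on its own interval.
The left piece maps (−∞, −3) onto (1, ∞); the right piece maps [−3, ∞) onto (−∞, 1].
These images are disjoint, so no value is attained by both pieces. Hence g is injective.
Because the two images are disjoint, no x < −3 has g(x) = g(−3), so we compute g⁻¹(3): 3 lies in (1, ∞), so solve −3x − 8 = 3: x = (3 + 8)/(−3) = −11/3.

-11/3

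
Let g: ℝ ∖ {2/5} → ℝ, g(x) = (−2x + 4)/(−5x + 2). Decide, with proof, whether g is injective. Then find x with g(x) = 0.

2

Suppose g(s) = g(t). Cross-multiplying: (−2s + 4)(−5t + 2) = (−2t + 4)(−5s + 2).
Expanding both sides and cancelling the symmetric terms leaves 16·(s − t) = 0. Since 16 ≠ 0, s = t. Thus g is injective.
Solving g(x) = 0: cross-multiplying gives −2x + 4 = 0(−5x + 2), which rearranges to −2x = −4, so x = 2.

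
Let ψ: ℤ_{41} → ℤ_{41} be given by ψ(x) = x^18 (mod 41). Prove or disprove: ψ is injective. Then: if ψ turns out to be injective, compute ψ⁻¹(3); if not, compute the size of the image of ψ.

21

ψ(20): Repeated squaring mod 41: 20^1 ≡ 20, 20^2 ≡ 20² = 400 ≡ 31, 20^4 ≡ 31² = 961 ≡ 18, 20^8 ≡ 18² = 324 ≡ 37, 20^16 ≡ 37² = 1369 ≡ 16. Since 18 = 16 + 2, 20^18 ≡ 16·31: 16·31 = 496 ≡ 4. So 20^18 ≡ 4 (mod 41).
ψ(21): Repeated squaring mod 41: 21^1 ≡ 21, 21^2 ≡ 21² = 441 ≡ 31, 21^4 ≡ 31² = 961 ≡ 18, 21^8 ≡ 18² = 324 ≡ 37, 21^16 ≡ 37² = 1369 ≡ 16. Since 18 = 16 + 2, 21^18 ≡ 16·31: 16·31 = 496 ≡ 4. So 21^18 ≡ 4 (mod 41).
So ψ(20) = ψ(21) = 4 while 20 ≠ 21, thus ψ is not injective.
Since ψ is not injective, we determine |image(ψ)|. Computing x^18 mod 41 for each x (by repeated squaring, reducing mod 41 at every step), the values ψ(0), ψ(1), …, ψ(40) are: 0, 1, 31, 9, 18, 23, 33, 5, 25, 40, 16, 21, 39, 8, 32, 2, 37, 20, 10, 36, 4, 4, 36, 10, 20, 37, 2, 32, 8, 39, 21, 16, 40, 25, 5, 33, 23, 18, 9, 31, 1.
The distinct values are {0, 1, 2, 4, 5, 8, 9, 10, 16, 18, 20, 21, 23, 25, 31, 32, 33, 36, 37, 39, 40}; there are 21 of them.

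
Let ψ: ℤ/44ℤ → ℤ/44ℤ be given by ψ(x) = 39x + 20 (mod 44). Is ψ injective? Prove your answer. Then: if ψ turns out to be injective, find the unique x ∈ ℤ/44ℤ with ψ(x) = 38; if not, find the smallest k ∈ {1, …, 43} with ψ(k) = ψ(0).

Suppose ψ(s) = ψ(t) in ℤ/44ℤ. Then 39s + 20 ≡ 39t + 20 (mod 44), thus 39(s − t) ≡ 0 (mod 44).
Since gcd(39, 44) = 1, 39 is invertible modulo 44, so s − t ≡ 0 (mod 44), i.e. s = t.
Therefore ψ is injective.
We now compute 39⁻¹ mod 44 explicitly. Euclid's algorithm: 44 = 1·39 + 5, 39 = 7·5 + 4, 5 = 1·4 + 1; back-substituting gives 1 = 35·39 − 31·44, so 39⁻¹ ≡ 35 (mod 44).
Since ψ is injective, we find ψ⁻¹(38): we need 39x ≡ 38 − 20 ≡ 18 (mod 44). Using 39⁻¹ = 35: x ≡ 35·18 = 630 = 14·44 + 14, so x = 14.
Check: ψ(14) = 39·14 + 20 = 566 = 12·44 + 38 ≡ 38 (mod 44).

14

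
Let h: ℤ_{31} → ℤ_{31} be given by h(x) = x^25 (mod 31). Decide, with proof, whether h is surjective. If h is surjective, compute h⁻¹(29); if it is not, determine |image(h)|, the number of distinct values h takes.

7

h(1) = 1^25 = 1.
h(2): Repeated squaring mod 31: 2^1 ≡ 2, 2^2 ≡ 2² = 4, 2^4 ≡ 4² = 16, 2^8 ≡ 16² = 256 ≡ 8, 2^16 ≡ 8² = 64 ≡ 2. Since 25 = 16 + 8 + 1, 2^25 ≡ 2·8·2: 2·8 = 16, then 16·2 = 32 ≡ 1. So 2^25 ≡ 1 (mod 31).
So h(1) = h(2) = 1 while 1 ≠ 2, therefore h is not injective.
A non-injective map from the 31-element set ℤ_{31} to itself takes at most 30 distinct values, so it cannot be surjective. So h is not surjective.
Since h is not surjective, we determine |image(h)|. Computing x^25 mod 31 for each x (by repeated squaring, reducing mod 31 at every step), the values h(0), h(1), …, h(30) are: 0, 1, 1, 6, 1, 5, 6, 25, 1, 5, 5, 26, 6, 26, 25, 30, 1, 6, 5, 25, 5, 26, 26, 30, 6, 25, 26, 30, 25, 30, 30.
The distinct values are {0, 1, 5, 6, 25, 26, 30}; there are 7 of them.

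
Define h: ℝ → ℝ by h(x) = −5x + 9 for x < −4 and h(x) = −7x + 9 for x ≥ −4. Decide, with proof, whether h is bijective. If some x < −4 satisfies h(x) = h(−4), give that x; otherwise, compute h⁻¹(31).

-28/5

Both pieces are strictly decreasing (slopes −5 and −7), so each is injective on its own interval.
The left piece maps (−∞, −4) onto (29, ∞); the right piece maps [−4, ∞) onto (−∞, 37].
These images overlap. In particular h(−4) = 37 (right piece), and solving −5x + 9 = 37 on the left piece gives x = −28/5 < −4.
So h(−28/5) = h(−4) with −28/5 ≠ −4, and h is not injective, hence not bijective. This x = −28/5 is the requested value below −4.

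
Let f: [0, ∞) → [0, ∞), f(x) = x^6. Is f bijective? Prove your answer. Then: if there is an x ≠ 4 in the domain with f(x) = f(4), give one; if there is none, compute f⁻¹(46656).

On [0, ∞), x ↦ x^6 is strictly increasing (injective) and for any y ∈ [0, ∞) the 6th root y^{1/6} lies in [0, ∞) (surjective). So f is bijective.
Since x ↦ x^6 is strictly increasing on [0, ∞), it is injective there, so no x ≠ 4 in the domain has f(x) = f(4). We therefore compute f⁻¹(46656) = 46656^{1/6} = 6 (indeed 6^6 = 46656).

6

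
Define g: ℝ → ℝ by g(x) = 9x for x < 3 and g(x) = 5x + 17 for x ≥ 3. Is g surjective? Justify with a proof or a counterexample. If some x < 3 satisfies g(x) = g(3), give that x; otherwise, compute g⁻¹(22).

Both pieces are strictly increasing (slopes 9 and 5), so each is injective on its own interval.
The left piece maps (−∞, 3) onto (−∞, 27); the right piece maps [3, ∞) onto [32, ∞).
The union (−∞, 27) ∪ [32, ∞) omits the interval between 27 and 32; in particular 27 has no preimage. So g is not surjective.
Because the two images are disjoint, no x < 3 has g(x) = g(3), so we compute g⁻¹(22): 22 lies in (−∞, 27), so solve 9x = 22: x = (22 − 0)/9 = 22/9.

22/9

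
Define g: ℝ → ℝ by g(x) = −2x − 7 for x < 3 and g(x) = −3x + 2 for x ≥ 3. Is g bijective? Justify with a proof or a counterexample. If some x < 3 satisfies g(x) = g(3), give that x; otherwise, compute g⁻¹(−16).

Both pieces are strictly decreasing (slopes −2 and −3), so each is injective on its own interval.
The left piece maps (−∞, 3) onto (−13, ∞); the right piece maps [3, ∞) onto (−∞, −7].
These images overlap. In particular g(3) = −7 (right piece), and solving −2x − 7 = −7 on the left piece gives x = 0 < 3.
So g(0) = g(3) with 0 ≠ 3, and g is not injective, hence not bijective. This x = 0 is the requested value below 3.

0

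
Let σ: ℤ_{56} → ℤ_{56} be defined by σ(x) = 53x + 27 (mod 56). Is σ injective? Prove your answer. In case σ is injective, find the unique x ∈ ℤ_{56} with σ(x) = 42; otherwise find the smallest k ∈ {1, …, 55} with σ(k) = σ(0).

51

If σ(x_1) = σ(x_2), then 53x_1 ≡ 53x_2 (mod 56). Because gcd(53, 56) = 1, we may cancel 53 to get x_1 ≡ x_2 (mod 56).
So σ is injective.
We now compute 53⁻¹ mod 56 explicitly. Euclid's algorithm: 56 = 1·53 + 3, 53 = 17·3 + 2, 3 = 1·2 + 1; back-substituting gives 1 = 37·53 − 35·56, so 53⁻¹ ≡ 37 (mod 56).
Since σ is injective, we find σ⁻¹(42): we need 53x ≡ 42 − 27 ≡ 15 (mod 56). Using 53⁻¹ = 37: x ≡ 37·15 = 555 = 9·56 + 51, so x = 51.
Check: σ(51) = 53·51 + 27 = 2730 = 48·56 + 42 ≡ 42 (mod 56).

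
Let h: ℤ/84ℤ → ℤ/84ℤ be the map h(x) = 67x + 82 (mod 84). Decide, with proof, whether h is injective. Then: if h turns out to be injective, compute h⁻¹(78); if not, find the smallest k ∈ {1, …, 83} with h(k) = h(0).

20

By definition, h is injective if h(x_1) = h(x_2) implies x_1 = x_2.
If h(x_1) = h(x_2), then 67x_1 ≡ 67x_2 (mod 84). Because gcd(67, 84) = 1, we may cancel 67 to get x_1 ≡ x_2 (mod 84).
So h is injective.
We now compute 67⁻¹ mod 84 explicitly. Euclid's algorithm: 84 = 1·67 + 17, 67 = 3·17 + 16, 17 = 1·16 + 1; back-substituting gives 1 = 79·67 − 63·84, so 67⁻¹ ≡ 79 (mod 84).
Since h is injective, we compute h⁻¹(78): solve 67x + 82 ≡ 78 (mod 84), i.e. 67x ≡ 80 (mod 84).
Multiplying by 67⁻¹ = 79 gives x ≡ 79·80 = 6320 = 75·84 + 20 ≡ 20 (mod 84).
Check: h(20) = 67·20 + 82 = 1422 = 16·84 + 78 ≡ 78 (mod 84).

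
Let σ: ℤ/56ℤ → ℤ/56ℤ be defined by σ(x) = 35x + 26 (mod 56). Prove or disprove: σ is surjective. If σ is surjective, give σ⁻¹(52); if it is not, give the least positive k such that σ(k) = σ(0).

Recall that σ is surjective if every y in the codomain equals σ(x) for some x in the domain.
Since gcd(35, 56) = 7, we have 35x ≡ 0 (mod 7) for all x, so σ(x) ≡ 5 (mod 7).
But 0 ≢ 5 (mod 7), so 0 ∈ ℤ/56ℤ has no preimage. So σ is not surjective.
Since σ is not surjective, we find the least positive k with σ(k) = σ(0): this means 35k ≡ 0 (mod 56), i.e. 56 ∣ 35k. Since gcd(35, 56) = 7, dividing through by 7 this holds exactly when 8 ∣ 5k, and as gcd(5, 8) = 1, exactly when 8 ∣ k.
The smallest positive such k is 8.

8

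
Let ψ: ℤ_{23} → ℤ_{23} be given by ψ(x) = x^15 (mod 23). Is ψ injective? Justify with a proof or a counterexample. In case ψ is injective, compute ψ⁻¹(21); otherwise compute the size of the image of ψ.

15

Since 23 is prime, the nonzero elements of ℤ_{23} form a cyclic group of order 22.
As gcd(15, 22) = 1, raising to the 15th power is a bijection on this group: if x_1^15 ≡ x_2^15 then (x_1x_2^{−1})^15 = 1, and the only element of order dividing gcd(15, 22) = 1 is 1, so x_1 = x_2.
With ψ(0) = 0 this makes ψ injective on all of ℤ_{23}, hence bijective (finite equal-size domain and codomain). In particular ψ is injective.
Since ψ is injective, we find the preimage of 21. The inverse of x ↦ x^15 on (ℤ_{23})^× is x ↦ x^3, because 15·3 = 45 = 2·22 + 1 ≡ 1 (mod 22) and x^{22} = 1 for x ≠ 0 (Fermat). So ψ⁻¹(21) = 21^3 mod 23.
Repeated squaring mod 23: 21^1 ≡ 21, 21^2 ≡ 21² = 441 ≡ 4. Since 3 = 2 + 1, 21^3 ≡ 4·21: 4·21 = 84 ≡ 15. So 21^3 ≡ 15 (mod 23).
Hence ψ⁻¹(21) = 15.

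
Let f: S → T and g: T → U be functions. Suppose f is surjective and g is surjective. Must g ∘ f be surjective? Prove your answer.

surjective

Let c ∈ U. Since g is surjective, there is b ∈ T with g(b) = c. Since f is surjective, there is a ∈ S with f(a) = b.
Then (g ∘ f)(a) = g(b) = c. Hence g ∘ f is surjective.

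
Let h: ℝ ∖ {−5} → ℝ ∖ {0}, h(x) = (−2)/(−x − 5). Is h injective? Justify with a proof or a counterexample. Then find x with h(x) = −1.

Suppose h(a) = h(b). Cross-multiplying: (−2)(−b − 5) = (−2)(−a − 5).
Expanding both sides and cancelling the symmetric terms leaves −2·(a − b) = 0. Since −2 ≠ 0, a = b. Thus h is injective.
Solving h(x) = −1: cross-multiplying gives −2 = −1(−x − 5), which rearranges to −1x = 7, so x = −7.

-7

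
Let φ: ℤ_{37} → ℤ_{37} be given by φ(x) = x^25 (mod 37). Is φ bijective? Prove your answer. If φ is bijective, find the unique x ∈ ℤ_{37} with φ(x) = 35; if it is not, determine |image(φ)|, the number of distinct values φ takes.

Since 37 is prime, the nonzero elements of ℤ_{37} form a cyclic group of order 36.
As gcd(25, 36) = 1, raising to the 25th power is a bijection on this group: if a^25 ≡ b^25 then (ab^{−1})^25 = 1, and the only element of order dividing gcd(25, 36) = 1 is 1, so a = b.
With φ(0) = 0 this makes φ injective on all of ℤ_{37}, hence bijective (finite equal-size domain and codomain). In particular φ is bijective.
Since φ is bijective, we find the preimage of 35. The inverse of x ↦ x^25 on (ℤ_{37})^× is x ↦ x^13, because 25·13 = 325 = 9·36 + 1 ≡ 1 (mod 36) and x^{36} = 1 for x ≠ 0 (Fermat). So φ⁻¹(35) = 35^13 mod 37.
Repeated squaring mod 37: 35^1 ≡ 35, 35^2 ≡ 35² = 1225 ≡ 4, 35^4 ≡ 4² = 16, 35^8 ≡ 16² = 256 ≡ 34. Since 13 = 8 + 4 + 1, 35^13 ≡ 34·16·35: 34·16 = 544 ≡ 26, then 26·35 = 910 ≡ 22. So 35^13 ≡ 22 (mod 37).
Hence φ⁻¹(35) = 22.

22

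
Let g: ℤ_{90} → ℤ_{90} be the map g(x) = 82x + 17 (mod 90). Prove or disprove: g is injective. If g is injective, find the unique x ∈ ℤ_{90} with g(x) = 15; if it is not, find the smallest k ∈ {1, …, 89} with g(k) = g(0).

45

We have gcd(82, 90) = 2 > 1. Taking x_1 = 0 and x_2 = 45: g(0) = 17 and g(45) = 82·45 + 17 = 3707 ≡ 17 (mod 90).
So g(0) = g(45) while 0 ≠ 45, thus g is not injective.
Since g is not injective, we find the least positive k with g(k) = g(0): this means 82k ≡ 0 (mod 90), i.e. 90 ∣ 82k. Since gcd(82, 90) = 2, dividing through by 2 this holds exactly when 45 ∣ 41k, and as gcd(41, 45) = 1, exactly when 45 ∣ k.
The smallest positive such k is 45.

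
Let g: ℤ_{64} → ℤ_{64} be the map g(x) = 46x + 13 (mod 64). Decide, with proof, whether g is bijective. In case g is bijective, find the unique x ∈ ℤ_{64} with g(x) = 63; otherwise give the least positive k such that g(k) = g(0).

By definition, g is injective if g(a) = g(b) implies a = b.
We have gcd(46, 64) = 2 > 1. Taking a = 0 and b = 32: g(0) = 13 and g(32) = 46·32 + 13 = 1485 ≡ 13 (mod 64).
So g(0) = g(32) while 0 ≠ 32, so g is not injective, hence not bijective.
Since g is not bijective, we find the least positive k with g(k) = g(0): this means 46k ≡ 0 (mod 64), i.e. 64 ∣ 46k. Since gcd(46, 64) = 2, dividing through by 2 this holds exactly when 32 ∣ 23k, and as gcd(23, 32) = 1, exactly when 32 ∣ k.
The smallest positive such k is 32.

32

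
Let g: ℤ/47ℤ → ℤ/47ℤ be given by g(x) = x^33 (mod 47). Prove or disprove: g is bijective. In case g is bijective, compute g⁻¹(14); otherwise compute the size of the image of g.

Since 47 is prime, the nonzero elements of ℤ/47ℤ form a cyclic group of order 46.
As gcd(33, 46) = 1, raising to the 33rd power is a bijection on this group: if s^33 ≡ t^33 then (st^{−1})^33 = 1, and the only element of order dividing gcd(33, 46) = 1 is 1, so s = t.
With g(0) = 0 this makes g injective on all of ℤ/47ℤ, hence bijective (finite equal-size domain and codomain). In particular g is bijective.
Since g is bijective, we find the preimage of 14. The inverse of x ↦ x^33 on (ℤ/47ℤ)^× is x ↦ x^7, because 33·7 = 231 = 5·46 + 1 ≡ 1 (mod 46) and x^{46} = 1 for x ≠ 0 (Fermat). So g⁻¹(14) = 14^7 mod 47.
Repeated squaring mod 47: 14^1 ≡ 14, 14^2 ≡ 14² = 196 ≡ 8, 14^4 ≡ 8² = 64 ≡ 17. Since 7 = 4 + 2 + 1, 14^7 ≡ 17·8·14: 17·8 = 136 ≡ 42, then 42·14 = 588 ≡ 24. So 14^7 ≡ 24 (mod 47).
Hence g⁻¹(14) = 24.

24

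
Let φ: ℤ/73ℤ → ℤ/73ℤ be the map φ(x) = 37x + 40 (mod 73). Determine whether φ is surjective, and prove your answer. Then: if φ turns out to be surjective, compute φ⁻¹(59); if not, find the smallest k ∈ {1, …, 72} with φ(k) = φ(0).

38

Since gcd(37, 73) = 1, 37 is invertible modulo 73. Euclid's algorithm: 73 = 1·37 + 36, 37 = 1·36 + 1; back-substituting gives 1 = 2·37 − 1·73, so 37⁻¹ ≡ 2 (mod 73).
Then y ↦ 2(y − 40) is a two-sided inverse to φ, so every y ∈ ℤ/73ℤ has a preimage.
Therefore φ is surjective.
Since φ is surjective, we find φ⁻¹(59): we need 37x ≡ 59 − 40 ≡ 19 (mod 73). Using 37⁻¹ = 2: x ≡ 2·19 = 38, so x = 38.
Check: φ(38) = 37·38 + 40 = 1446 = 19·73 + 59 ≡ 59 (mod 73).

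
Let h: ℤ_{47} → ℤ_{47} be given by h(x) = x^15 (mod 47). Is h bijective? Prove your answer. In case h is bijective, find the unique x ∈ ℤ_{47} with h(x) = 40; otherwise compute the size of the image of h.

Since 47 is prime, the nonzero elements of ℤ_{47} form a cyclic group of order 46.
As gcd(15, 46) = 1, raising to the 15th power is a bijection on this group: if s^15 ≡ t^15 then (st^{−1})^15 = 1, and the only element of order dividing gcd(15, 46) = 1 is 1, so s = t.
With h(0) = 0 this makes h injective on all of ℤ_{47}, hence bijective (finite equal-size domain and codomain). In particular h is bijective.
Since h is bijective, we find the preimage of 40. The inverse of x ↦ x^15 on (ℤ_{47})^× is x ↦ x^43, because 15·43 = 645 = 14·46 + 1 ≡ 1 (mod 46) and x^{46} = 1 for x ≠ 0 (Fermat). So h⁻¹(40) = 40^43 mod 47.
Repeated squaring mod 47: 40^1 ≡ 40, 40^2 ≡ 40² = 1600 ≡ 2, 40^4 ≡ 2² = 4, 40^8 ≡ 4² = 16, 40^16 ≡ 16² = 256 ≡ 21, 40^32 ≡ 21² = 441 ≡ 18. Since 43 = 32 + 8 + 2 + 1, 40^43 ≡ 18·16·2·40: 18·16 = 288 ≡ 6, then 6·2 = 12, then 12·40 = 480 ≡ 10. So 40^43 ≡ 10 (mod 47).
Hence h⁻¹(40) = 10.

10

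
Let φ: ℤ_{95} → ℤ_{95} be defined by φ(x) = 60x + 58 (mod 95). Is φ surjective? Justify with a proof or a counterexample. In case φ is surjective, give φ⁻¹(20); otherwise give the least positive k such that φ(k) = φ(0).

19

Recall that φ is surjective if every y in the codomain equals φ(x) for some x in the domain.
Since gcd(60, 95) = 5, we have 60x ≡ 0 (mod 5) for all x, so φ(x) ≡ 3 (mod 5).
But 0 ≢ 3 (mod 5), so 0 ∈ ℤ_{95} has no preimage. Therefore φ is not surjective.
Since φ is not surjective, we find the least positive k with φ(k) = φ(0): this means 60k ≡ 0 (mod 95), i.e. 95 ∣ 60k. Since gcd(60, 95) = 5, dividing through by 5 this holds exactly when 19 ∣ 12k, and as gcd(12, 19) = 1, exactly when 19 ∣ k.
The smallest positive such k is 19.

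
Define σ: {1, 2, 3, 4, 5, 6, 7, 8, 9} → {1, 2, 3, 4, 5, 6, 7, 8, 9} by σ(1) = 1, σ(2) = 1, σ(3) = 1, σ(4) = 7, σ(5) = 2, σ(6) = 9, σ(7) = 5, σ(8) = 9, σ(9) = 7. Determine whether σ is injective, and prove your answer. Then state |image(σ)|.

σ(1) = 1 = σ(2) with 1 ≠ 2, so σ is not injective.
The image of σ is {1, 2, 5, 7, 9}, which has 5 elements.

5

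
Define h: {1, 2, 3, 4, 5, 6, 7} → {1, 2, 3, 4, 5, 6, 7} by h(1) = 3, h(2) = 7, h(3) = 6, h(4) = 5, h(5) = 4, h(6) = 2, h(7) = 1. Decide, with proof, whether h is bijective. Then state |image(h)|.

7

The values 3, 7, 6, 5, 4, 2, 1 are a permutation of {1, 2, 3, 4, 5, 6, 7}: each element appears exactly once.
So h is injective and surjective, hence bijective.
The image of h is {1, 2, 3, 4, 5, 6, 7}, which has 7 elements.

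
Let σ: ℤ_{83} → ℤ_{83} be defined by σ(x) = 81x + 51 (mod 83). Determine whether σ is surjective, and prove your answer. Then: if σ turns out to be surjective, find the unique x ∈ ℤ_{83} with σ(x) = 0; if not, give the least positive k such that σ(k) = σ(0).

Recall: σ is surjective if every y in the codomain equals σ(x) for some x in the domain.
Since gcd(81, 83) = 1, 81 is invertible modulo 83. Euclid's algorithm: 83 = 1·81 + 2, 81 = 40·2 + 1; back-substituting gives 1 = 41·81 − 40·83, so 81⁻¹ ≡ 41 (mod 83).
Then y ↦ 41(y − 51) is a two-sided inverse to σ, so every y ∈ ℤ_{83} has a preimage.
Hence σ is surjective.
Since σ is surjective, we find σ⁻¹(0): we need 81x ≡ 0 − 51 ≡ 32 (mod 83). Using 81⁻¹ = 41: x ≡ 41·32 = 1312 = 15·83 + 67, so x = 67.
Check: σ(67) = 81·67 + 51 = 5478 = 66·83 + 0 ≡ 0 (mod 83).

67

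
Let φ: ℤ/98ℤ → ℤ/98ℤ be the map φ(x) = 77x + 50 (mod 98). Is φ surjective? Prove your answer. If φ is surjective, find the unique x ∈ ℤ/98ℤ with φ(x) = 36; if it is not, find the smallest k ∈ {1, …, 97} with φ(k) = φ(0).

14

Since gcd(77, 98) = 7, we have 77x ≡ 0 (mod 7) for all x, so φ(x) ≡ 1 (mod 7).
But 0 ≢ 1 (mod 7), so 0 ∈ ℤ/98ℤ has no preimage. So φ is not surjective.
Since φ is not surjective, we find the least positive k with φ(k) = φ(0): this means 77k ≡ 0 (mod 98), i.e. 98 ∣ 77k. Since gcd(77, 98) = 7, dividing through by 7 this holds exactly when 14 ∣ 11k, and as gcd(11, 14) = 1, exactly when 14 ∣ k.
The smallest positive such k is 14.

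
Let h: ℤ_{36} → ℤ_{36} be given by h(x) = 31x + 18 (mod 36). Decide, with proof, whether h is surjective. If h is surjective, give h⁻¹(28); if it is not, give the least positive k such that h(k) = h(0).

Since gcd(31, 36) = 1, 31 is invertible modulo 36. Euclid's algorithm: 36 = 1·31 + 5, 31 = 6·5 + 1; back-substituting gives 1 = 7·31 − 6·36, so 31⁻¹ ≡ 7 (mod 36).
For any y ∈ ℤ_{36}, x = 7(y − 18) mod 36 satisfies h(x) = 31·7(y − 18) + 18 ≡ y (since 31·7 ≡ 1 mod 36). So every y has a preimage.
Thus h is surjective.
Since h is surjective, we compute h⁻¹(28): solve 31x + 18 ≡ 28 (mod 36), i.e. 31x ≡ 10 (mod 36).
Multiplying by 31⁻¹ = 7 gives x ≡ 7·10 = 70 = 1·36 + 34 ≡ 34 (mod 36).
Check: h(34) = 31·34 + 18 = 1072 = 29·36 + 28 ≡ 28 (mod 36).

34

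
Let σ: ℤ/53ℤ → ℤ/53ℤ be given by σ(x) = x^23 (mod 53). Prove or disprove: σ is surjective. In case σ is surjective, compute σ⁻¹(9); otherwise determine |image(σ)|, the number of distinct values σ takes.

11

Since 53 is prime, the nonzero elements of ℤ/53ℤ form a cyclic group of order 52.
As gcd(23, 52) = 1, raising to the 23rd power is a bijection on this group: if s^23 ≡ t^23 then (st^{−1})^23 = 1, and the only element of order dividing gcd(23, 52) = 1 is 1, so s = t.
With σ(0) = 0 this makes σ injective on all of ℤ/53ℤ, hence bijective (finite equal-size domain and codomain). In particular σ is surjective.
Since σ is surjective, we find the preimage of 9. The inverse of x ↦ x^23 on (ℤ/53ℤ)^× is x ↦ x^43, because 23·43 = 989 = 19·52 + 1 ≡ 1 (mod 52) and x^{52} = 1 for x ≠ 0 (Fermat). So σ⁻¹(9) = 9^43 mod 53.
Repeated squaring mod 53: 9^1 ≡ 9, 9^2 ≡ 9² = 81 ≡ 28, 9^4 ≡ 28² = 784 ≡ 42, 9^8 ≡ 42² = 1764 ≡ 15, 9^16 ≡ 15² = 225 ≡ 13, 9^32 ≡ 13² = 169 ≡ 10. Since 43 = 32 + 8 + 2 + 1, 9^43 ≡ 10·15·28·9: 10·15 = 150 ≡ 44, then 44·28 = 1232 ≡ 13, then 13·9 = 117 ≡ 11. So 9^43 ≡ 11 (mod 53).
Hence σ⁻¹(9) = 11.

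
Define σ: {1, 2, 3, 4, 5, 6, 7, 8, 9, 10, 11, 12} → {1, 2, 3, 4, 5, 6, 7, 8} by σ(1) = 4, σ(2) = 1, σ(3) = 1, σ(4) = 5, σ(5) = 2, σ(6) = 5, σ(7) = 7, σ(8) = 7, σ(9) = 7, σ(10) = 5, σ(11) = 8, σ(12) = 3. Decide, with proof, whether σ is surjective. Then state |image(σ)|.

No element maps to 6, so σ is not surjective.
The image of σ is {1, 2, 3, 4, 5, 7, 8}, which has 7 elements.

7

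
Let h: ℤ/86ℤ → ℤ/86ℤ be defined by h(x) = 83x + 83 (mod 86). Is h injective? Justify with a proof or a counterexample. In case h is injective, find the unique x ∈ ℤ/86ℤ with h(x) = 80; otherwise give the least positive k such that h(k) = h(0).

Recall: injectivity means: for all a, b in the domain, h(a) = h(b) implies a = b.
If h(a) = h(b), then 83a ≡ 83b (mod 86). Because gcd(83, 86) = 1, we may cancel 83 to get a ≡ b (mod 86).
Thus h is injective.
We now compute 83⁻¹ mod 86 explicitly. Euclid's algorithm: 86 = 1·83 + 3, 83 = 27·3 + 2, 3 = 1·2 + 1; back-substituting gives 1 = 57·83 − 55·86, so 83⁻¹ ≡ 57 (mod 86).
Since h is injective, we find h⁻¹(80): we need 83x ≡ 80 − 83 ≡ 83 (mod 86). Using 83⁻¹ = 57: x ≡ 57·83 = 4731 = 55·86 + 1, so x = 1.
Check: h(1) = 83·1 + 83 = 166 = 1·86 + 80 ≡ 80 (mod 86).

1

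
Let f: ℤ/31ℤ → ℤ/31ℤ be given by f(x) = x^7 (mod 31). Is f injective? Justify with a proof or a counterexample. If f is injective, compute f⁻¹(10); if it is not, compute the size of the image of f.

Since 31 is prime, the nonzero elements of ℤ/31ℤ form a cyclic group of order 30.
As gcd(7, 30) = 1, raising to the 7th power is a bijection on this group: if s^7 ≡ t^7 then (st^{−1})^7 = 1, and the only element of order dividing gcd(7, 30) = 1 is 1, so s = t.
With f(0) = 0 this makes f injective on all of ℤ/31ℤ, hence bijective (finite equal-size domain and codomain). In particular f is injective.
Since f is injective, we find the preimage of 10. The inverse of x ↦ x^7 on (ℤ/31ℤ)^× is x ↦ x^13, because 7·13 = 91 = 3·30 + 1 ≡ 1 (mod 30) and x^{30} = 1 for x ≠ 0 (Fermat). So f⁻¹(10) = 10^13 mod 31.
Repeated squaring mod 31: 10^1 ≡ 10, 10^2 ≡ 10² = 100 ≡ 7, 10^4 ≡ 7² = 49 ≡ 18, 10^8 ≡ 18² = 324 ≡ 14. Since 13 = 8 + 4 + 1, 10^13 ≡ 14·18·10: 14·18 = 252 ≡ 4, then 4·10 = 40 ≡ 9. So 10^13 ≡ 9 (mod 31).
Hence f⁻¹(10) = 9.

9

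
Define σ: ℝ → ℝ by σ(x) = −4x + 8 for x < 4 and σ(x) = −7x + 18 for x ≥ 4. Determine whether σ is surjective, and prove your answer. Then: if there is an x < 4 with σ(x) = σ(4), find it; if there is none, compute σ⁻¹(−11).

29/7

Both pieces are strictly decreasing (slopes −4 and −7), so each is injective on its own interval.
The left piece maps (−∞, 4) onto (−8, ∞); the right piece maps [4, ∞) onto (−∞, −10].
The union (−8, ∞) ∪ (−∞, −10] omits the interval between −8 and −10; in particular −8 has no preimage. So σ is not surjective.
Because the two images are disjoint, no x < 4 has σ(x) = σ(4), so we compute σ⁻¹(−11): −11 lies in (−∞, −10], so solve −7x + 18 = −11: x = (−11 − 18)/(−7) = 29/7.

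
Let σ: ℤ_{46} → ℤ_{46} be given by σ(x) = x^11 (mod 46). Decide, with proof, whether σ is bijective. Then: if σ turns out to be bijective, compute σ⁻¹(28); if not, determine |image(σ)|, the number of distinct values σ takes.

σ(1) = 1^11 = 1.
σ(3): Repeated squaring mod 46: 3^1 ≡ 3, 3^2 ≡ 3² = 9, 3^4 ≡ 9² = 81 ≡ 35, 3^8 ≡ 35² = 1225 ≡ 29. Since 11 = 8 + 2 + 1, 3^11 ≡ 29·9·3: 29·9 = 261 ≡ 31, then 31·3 = 93 ≡ 1. So 3^11 ≡ 1 (mod 46).
So σ(1) = σ(3) = 1 while 1 ≠ 3, thus σ is not injective, hence not bijective.
Since σ is not bijective, we determine |image(σ)|. Computing x^11 mod 46 for each x (by repeated squaring, reducing mod 46 at every step), the values σ(0), σ(1), …, σ(45) are: 0, 1, 24, 1, 24, 45, 24, 45, 24, 1, 22, 45, 24, 1, 22, 45, 24, 45, 24, 45, 22, 45, 22, 23, 24, 1, 24, 1, 22, 1, 22, 1, 24, 45, 22, 1, 24, 45, 22, 1, 22, 1, 22, 45, 22, 45.
The distinct values are {0, 1, 22, 23, 24, 45}; there are 6 of them.

6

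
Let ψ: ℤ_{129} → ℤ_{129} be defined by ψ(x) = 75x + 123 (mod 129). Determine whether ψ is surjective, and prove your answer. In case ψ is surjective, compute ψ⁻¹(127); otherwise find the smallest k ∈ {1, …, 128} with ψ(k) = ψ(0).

43

Recall: ψ is surjective if every y in the codomain equals ψ(x) for some x in the domain.
Since gcd(75, 129) = 3, we have 75x ≡ 0 (mod 3) for all x, so ψ(x) ≡ 0 (mod 3).
But 1 ≢ 0 (mod 3), so 1 ∈ ℤ_{129} has no preimage. Therefore ψ is not surjective.
Since ψ is not surjective, we find the least positive k with ψ(k) = ψ(0): this means 75k ≡ 0 (mod 129), i.e. 129 ∣ 75k. Since gcd(75, 129) = 3, dividing through by 3 this holds exactly when 43 ∣ 25k, and as gcd(25, 43) = 1, exactly when 43 ∣ k.
The smallest positive such k is 43.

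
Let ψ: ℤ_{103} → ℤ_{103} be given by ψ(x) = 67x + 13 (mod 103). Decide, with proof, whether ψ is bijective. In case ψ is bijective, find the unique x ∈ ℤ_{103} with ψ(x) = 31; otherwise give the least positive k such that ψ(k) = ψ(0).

Suppose ψ(x_1) = ψ(x_2) in ℤ_{103}. Then 67x_1 + 13 ≡ 67x_2 + 13 (mod 103), hence 67(x_1 − x_2) ≡ 0 (mod 103).
Since gcd(67, 103) = 1, 67 is invertible modulo 103, therefore x_1 − x_2 ≡ 0 (mod 103), i.e. x_1 = x_2.
We now compute 67⁻¹ mod 103 explicitly. Euclid's algorithm: 103 = 1·67 + 36, 67 = 1·36 + 31, 36 = 1·31 + 5, 31 = 6·5 + 1; back-substituting gives 1 = 20·67 − 13·103, so 67⁻¹ ≡ 20 (mod 103).
For any y ∈ ℤ_{103}, x = 20(y − 13) mod 103 satisfies ψ(x) = 67·20(y − 13) + 13 ≡ y (since 67·20 ≡ 1 mod 103). So every y has a preimage.
Thus ψ is bijective.
Since ψ is bijective, we find ψ⁻¹(31): we need 67x ≡ 31 − 13 ≡ 18 (mod 103). Using 67⁻¹ = 20: x ≡ 20·18 = 360 = 3·103 + 51, so x = 51.
Check: ψ(51) = 67·51 + 13 = 3430 = 33·103 + 31 ≡ 31 (mod 103).

51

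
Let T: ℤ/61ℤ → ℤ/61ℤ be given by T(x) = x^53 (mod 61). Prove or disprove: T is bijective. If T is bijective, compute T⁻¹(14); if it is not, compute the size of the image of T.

48

Since 61 is prime, the nonzero elements of ℤ/61ℤ form a cyclic group of order 60.
As gcd(53, 60) = 1, raising to the 53rd power is a bijection on this group: if u^53 ≡ v^53 then (uv^{−1})^53 = 1, and the only element of order dividing gcd(53, 60) = 1 is 1, so u = v.
With T(0) = 0 this makes T injective on all of ℤ/61ℤ, hence bijective (finite equal-size domain and codomain). In particular T is bijective.
Since T is bijective, we find the preimage of 14. The inverse of x ↦ x^53 on (ℤ/61ℤ)^× is x ↦ x^17, because 53·17 = 901 = 15·60 + 1 ≡ 1 (mod 60) and x^{60} = 1 for x ≠ 0 (Fermat). So T⁻¹(14) = 14^17 mod 61.
Repeated squaring mod 61: 14^1 ≡ 14, 14^2 ≡ 14² = 196 ≡ 13, 14^4 ≡ 13² = 169 ≡ 47, 14^8 ≡ 47² = 2209 ≡ 13, 14^16 ≡ 13² = 169 ≡ 47. Since 17 = 16 + 1, 14^17 ≡ 47·14: 47·14 = 658 ≡ 48. So 14^17 ≡ 48 (mod 61).
Hence T⁻¹(14) = 48.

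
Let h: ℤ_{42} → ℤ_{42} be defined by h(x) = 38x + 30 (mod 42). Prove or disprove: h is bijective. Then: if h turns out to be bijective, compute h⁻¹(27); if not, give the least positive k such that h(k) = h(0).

We have gcd(38, 42) = 2 > 1. Taking u = 0 and v = 21: h(0) = 30 and h(21) = 38·21 + 30 = 828 ≡ 30 (mod 42).
So h(0) = h(21) while 0 ≠ 21, hence h is not injective, hence not bijective.
Since h is not bijective, we find the least positive k with h(k) = h(0): this means 38k ≡ 0 (mod 42), i.e. 42 ∣ 38k. Since gcd(38, 42) = 2, dividing through by 2 this holds exactly when 21 ∣ 19k, and as gcd(19, 21) = 1, exactly when 21 ∣ k.
The smallest positive such k is 21.

21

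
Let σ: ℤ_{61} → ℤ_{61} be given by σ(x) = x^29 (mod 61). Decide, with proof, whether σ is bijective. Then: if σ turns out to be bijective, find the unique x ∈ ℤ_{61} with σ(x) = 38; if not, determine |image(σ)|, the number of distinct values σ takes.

Since 61 is prime, the nonzero elements of ℤ_{61} form a cyclic group of order 60.
As gcd(29, 60) = 1, raising to the 29th power is a bijection on this group: if u^29 ≡ v^29 then (uv^{−1})^29 = 1, and the only element of order dividing gcd(29, 60) = 1 is 1, so u = v.
With σ(0) = 0 this makes σ injective on all of ℤ_{61}, hence bijective (finite equal-size domain and codomain). In particular σ is bijective.
Since σ is bijective, we find the preimage of 38. The inverse of x ↦ x^29 on (ℤ_{61})^× is x ↦ x^29, because 29·29 = 841 = 14·60 + 1 ≡ 1 (mod 60) and x^{60} = 1 for x ≠ 0 (Fermat). So σ⁻¹(38) = 38^29 mod 61.
Repeated squaring mod 61: 38^1 ≡ 38, 38^2 ≡ 38² = 1444 ≡ 41, 38^4 ≡ 41² = 1681 ≡ 34, 38^8 ≡ 34² = 1156 ≡ 58, 38^16 ≡ 58² = 3364 ≡ 9. Since 29 = 16 + 8 + 4 + 1, 38^29 ≡ 9·58·34·38: 9·58 = 522 ≡ 34, then 34·34 = 1156 ≡ 58, then 58·38 = 2204 ≡ 8. So 38^29 ≡ 8 (mod 61).
Hence σ⁻¹(38) = 8.

8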